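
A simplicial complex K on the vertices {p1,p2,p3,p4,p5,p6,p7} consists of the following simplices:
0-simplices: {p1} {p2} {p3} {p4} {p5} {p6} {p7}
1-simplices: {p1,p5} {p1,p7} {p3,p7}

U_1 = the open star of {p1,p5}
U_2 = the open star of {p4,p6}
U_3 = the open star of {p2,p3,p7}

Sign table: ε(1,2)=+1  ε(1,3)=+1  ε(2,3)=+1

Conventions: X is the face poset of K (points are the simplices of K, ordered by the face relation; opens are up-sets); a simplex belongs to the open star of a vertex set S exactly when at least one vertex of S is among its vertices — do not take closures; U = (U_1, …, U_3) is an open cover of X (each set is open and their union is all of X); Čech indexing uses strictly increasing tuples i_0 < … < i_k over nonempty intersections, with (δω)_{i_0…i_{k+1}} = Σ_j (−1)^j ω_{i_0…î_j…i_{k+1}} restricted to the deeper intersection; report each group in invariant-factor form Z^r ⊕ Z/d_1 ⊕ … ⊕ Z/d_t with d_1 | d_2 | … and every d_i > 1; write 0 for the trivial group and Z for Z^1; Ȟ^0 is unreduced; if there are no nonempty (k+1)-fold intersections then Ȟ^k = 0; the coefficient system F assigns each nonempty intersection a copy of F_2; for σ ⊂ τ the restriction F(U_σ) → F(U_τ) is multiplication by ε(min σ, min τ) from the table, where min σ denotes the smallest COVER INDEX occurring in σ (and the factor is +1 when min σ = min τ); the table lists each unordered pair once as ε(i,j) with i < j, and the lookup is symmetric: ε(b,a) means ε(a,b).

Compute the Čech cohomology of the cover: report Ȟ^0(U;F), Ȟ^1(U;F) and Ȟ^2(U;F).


Ȟ^0 ≅ Z/2 ⊕ Z/2, Ȟ^1 ≅ 0 and Ȟ^2 ≅ 0

nonempty overlaps:
  U1={{p1},{p5},{p1,p5},{p1,p7}} U2={{p4},{p6}} U3={{p2},{p3},{p7},{p1,p7},{p3,p7}}
  U13={{p1,p7}}
C dims 3,1; δ0: rk_F2 1
degree 0: 3−1−0 = 2 → Ȟ^0 ≅ Z/2 ⊕ Z/2
degree 1: 1−0−1 = 0 → Ȟ^1 ≅ 0
degree 2: 0−0−0 = 0 → Ȟ^2 ≅ 0


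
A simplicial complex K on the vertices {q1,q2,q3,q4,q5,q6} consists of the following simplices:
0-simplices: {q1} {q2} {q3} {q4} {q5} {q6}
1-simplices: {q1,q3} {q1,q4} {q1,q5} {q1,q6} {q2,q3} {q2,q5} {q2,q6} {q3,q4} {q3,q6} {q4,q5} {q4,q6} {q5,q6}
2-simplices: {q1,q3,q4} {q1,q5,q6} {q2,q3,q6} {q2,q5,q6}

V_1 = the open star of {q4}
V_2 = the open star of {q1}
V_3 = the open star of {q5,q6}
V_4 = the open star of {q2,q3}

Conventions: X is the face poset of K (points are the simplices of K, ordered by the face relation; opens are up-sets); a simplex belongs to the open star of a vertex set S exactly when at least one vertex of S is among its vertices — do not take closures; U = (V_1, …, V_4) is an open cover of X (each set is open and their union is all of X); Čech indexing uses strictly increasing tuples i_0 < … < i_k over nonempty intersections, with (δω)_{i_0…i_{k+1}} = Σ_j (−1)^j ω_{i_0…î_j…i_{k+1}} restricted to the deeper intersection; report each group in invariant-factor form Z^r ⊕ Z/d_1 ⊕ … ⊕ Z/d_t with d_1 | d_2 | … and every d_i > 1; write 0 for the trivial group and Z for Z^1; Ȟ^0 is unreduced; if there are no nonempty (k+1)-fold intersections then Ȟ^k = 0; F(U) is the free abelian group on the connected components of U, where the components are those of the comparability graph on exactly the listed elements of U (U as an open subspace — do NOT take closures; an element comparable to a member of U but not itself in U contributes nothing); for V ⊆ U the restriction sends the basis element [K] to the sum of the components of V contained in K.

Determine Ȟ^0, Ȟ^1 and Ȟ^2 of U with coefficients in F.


Ȟ^0 = Z; Ȟ^1 = Z^3; Ȟ^2 = 0

cover nerve:
  V1={{q4},{q1,q4},{q3,q4},{q4,q5},{q4,q6},{q1,q3,q4}} V2={{q1},{q1,q3},{q1,q4},{q1,q5},{q1,q6},{q1,q3,q4},{q1,q5,q6}} V3={{q5},{q6},{q1,q5},{q1,q6},{q2,q5},{q2,q6},{q3,q6},{q4,q5},{q4,q6},{q5,q6},{q1,q5,q6},{q2,q3,q6},{q2,q5,q6}} V4={{q2},{q3},{q1,q3},{q2,q3},{q2,q5},{q2,q6},{q3,q4},{q3,q6},{q1,q3,q4},{q2,q3,q6},{q2,q5,q6}}
  V12={{q1,q4},{q1,q3,q4}} V13={{q4,q5},{q4,q6}} V14={{q3,q4},{q1,q3,q4}} V23={{q1,q5},{q1,q6},{q1,q5,q6}} V24={{q1,q3},{q1,q3,q4}} V34={{q2,q5},{q2,q6},{q3,q6},{q2,q3,q6},{q2,q5,q6}}
  V124={{q1,q3,q4}}
components per intersection:
  V1: {{q4},{q1,q4},{q3,q4},{q4,q5},{q4,q6},{q1,q3,q4}}
  V2: {{q1},{q1,q3},{q1,q4},{q1,q5},{q1,q6},{q1,q3,q4},{q1,q5,q6}}
  V3: {{q5},{q6},{q1,q5},{q1,q6},{q2,q5},{q2,q6},{q3,q6},{q4,q5},{q4,q6},{q5,q6},{q1,q5,q6},{q2,q3,q6},{q2,q5,q6}}
  V4: {{q2},{q3},{q1,q3},{q2,q3},{q2,q5},{q2,q6},{q3,q4},{q3,q6},{q1,q3,q4},{q2,q3,q6},{q2,q5,q6}}
  V12: {{q1,q4},{q1,q3,q4}}
  V13: {{q4,q5}} {{q4,q6}}
  V14: {{q3,q4},{q1,q3,q4}}
  V23: {{q1,q5},{q1,q6},{q1,q5,q6}}
  V24: {{q1,q3},{q1,q3,q4}}
  V34: {{q2,q5},{q2,q6},{q3,q6},{q2,q3,q6},{q2,q5,q6}}
  V124: {{q1,q3,q4}}
C dims 4,7,1; δ0: rk 3, SNF 1^3; δ1: rk 1, SNF 1^1
Ȟ^0: (4−3)−0=1 ⇒ Z
Ȟ^1: (7−1)−3=3 ⇒ Z^3
Ȟ^2: (1−0)−1=0 ⇒ 0


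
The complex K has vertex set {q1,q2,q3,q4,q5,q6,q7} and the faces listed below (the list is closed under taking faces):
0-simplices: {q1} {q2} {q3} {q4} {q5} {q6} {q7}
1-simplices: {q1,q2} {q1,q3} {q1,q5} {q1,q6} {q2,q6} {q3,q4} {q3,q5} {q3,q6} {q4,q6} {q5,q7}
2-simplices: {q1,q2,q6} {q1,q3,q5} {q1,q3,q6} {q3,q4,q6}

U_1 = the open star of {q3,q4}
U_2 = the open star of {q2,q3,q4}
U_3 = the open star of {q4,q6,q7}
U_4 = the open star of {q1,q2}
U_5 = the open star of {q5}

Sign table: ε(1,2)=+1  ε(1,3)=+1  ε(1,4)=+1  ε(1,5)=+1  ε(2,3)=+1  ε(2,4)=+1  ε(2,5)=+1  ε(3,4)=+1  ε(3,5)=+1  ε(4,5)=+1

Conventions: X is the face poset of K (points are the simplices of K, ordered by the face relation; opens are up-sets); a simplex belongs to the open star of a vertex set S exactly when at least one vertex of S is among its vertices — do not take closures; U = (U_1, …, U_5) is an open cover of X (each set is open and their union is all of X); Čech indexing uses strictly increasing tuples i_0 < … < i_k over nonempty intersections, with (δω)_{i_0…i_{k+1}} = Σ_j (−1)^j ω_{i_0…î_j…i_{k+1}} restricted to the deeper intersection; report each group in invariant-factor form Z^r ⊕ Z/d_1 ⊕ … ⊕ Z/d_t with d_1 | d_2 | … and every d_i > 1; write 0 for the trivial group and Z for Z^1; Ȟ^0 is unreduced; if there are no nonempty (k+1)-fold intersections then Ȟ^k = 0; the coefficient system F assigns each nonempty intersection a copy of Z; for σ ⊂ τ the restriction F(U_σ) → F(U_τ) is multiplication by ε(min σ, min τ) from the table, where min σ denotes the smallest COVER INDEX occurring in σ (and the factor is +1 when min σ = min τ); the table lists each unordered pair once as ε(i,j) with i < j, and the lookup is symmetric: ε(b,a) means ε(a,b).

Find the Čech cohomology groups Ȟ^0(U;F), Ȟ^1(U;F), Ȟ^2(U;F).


Ȟ^0 = Z, Ȟ^1 = Z, Ȟ^2 = 0

cover nerve:
  U1={{q3},{q4},{q1,q3},{q3,q4},{q3,q5},{q3,q6},{q4,q6},{q1,q3,q5},{q1,q3,q6},{q3,q4,q6}} U2={{q2},{q3},{q4},{q1,q2},{q1,q3},{q2,q6},{q3,q4},{q3,q5},{q3,q6},{q4,q6},{q1,q2,q6},{q1,q3,q5},{q1,q3,q6},{q3,q4,q6}} U3={{q4},{q6},{q7},{q1,q6},{q2,q6},{q3,q4},{q3,q6},{q4,q6},{q5,q7},{q1,q2,q6},{q1,q3,q6},{q3,q4,q6}} U4={{q1},{q2},{q1,q2},{q1,q3},{q1,q5},{q1,q6},{q2,q6},{q1,q2,q6},{q1,q3,q5},{q1,q3,q6}} U5={{q5},{q1,q5},{q3,q5},{q5,q7},{q1,q3,q5}}
  U12={{q3},{q4},{q1,q3},{q3,q4},{q3,q5},{q3,q6},{q4,q6},{q1,q3,q5},{q1,q3,q6},{q3,q4,q6}} U13={{q4},{q3,q4},{q3,q6},{q4,q6},{q1,q3,q6},{q3,q4,q6}} U14={{q1,q3},{q1,q3,q5},{q1,q3,q6}} U15={{q3,q5},{q1,q3,q5}} U23={{q4},{q2,q6},{q3,q4},{q3,q6},{q4,q6},{q1,q2,q6},{q1,q3,q6},{q3,q4,q6}} U24={{q2},{q1,q2},{q1,q3},{q2,q6},{q1,q2,q6},{q1,q3,q5},{q1,q3,q6}} U25={{q3,q5},{q1,q3,q5}} U34={{q1,q6},{q2,q6},{q1,q2,q6},{q1,q3,q6}} U35={{q5,q7}} U45={{q1,q5},{q1,q3,q5}}
  U123={{q4},{q3,q4},{q3,q6},{q4,q6},{q1,q3,q6},{q3,q4,q6}} U124={{q1,q3},{q1,q3,q5},{q1,q3,q6}} U125={{q3,q5},{q1,q3,q5}} U134={{q1,q3,q6}} U145={{q1,q3,q5}} U234={{q2,q6},{q1,q2,q6},{q1,q3,q6}} U245={{q1,q3,q5}}
  U1234={{q1,q3,q6}} U1245={{q1,q3,q5}}
C dims 5,10,7,2; δ0: rk 4, SNF 1^4; δ1: rk 5, SNF 1^5; δ2: rk 2, SNF 1^2
Ȟ^0: (5−4)−0=1 ⇒ Z
Ȟ^1: (10−5)−4=1 ⇒ Z
Ȟ^2: (7−2)−5=0 ⇒ 0


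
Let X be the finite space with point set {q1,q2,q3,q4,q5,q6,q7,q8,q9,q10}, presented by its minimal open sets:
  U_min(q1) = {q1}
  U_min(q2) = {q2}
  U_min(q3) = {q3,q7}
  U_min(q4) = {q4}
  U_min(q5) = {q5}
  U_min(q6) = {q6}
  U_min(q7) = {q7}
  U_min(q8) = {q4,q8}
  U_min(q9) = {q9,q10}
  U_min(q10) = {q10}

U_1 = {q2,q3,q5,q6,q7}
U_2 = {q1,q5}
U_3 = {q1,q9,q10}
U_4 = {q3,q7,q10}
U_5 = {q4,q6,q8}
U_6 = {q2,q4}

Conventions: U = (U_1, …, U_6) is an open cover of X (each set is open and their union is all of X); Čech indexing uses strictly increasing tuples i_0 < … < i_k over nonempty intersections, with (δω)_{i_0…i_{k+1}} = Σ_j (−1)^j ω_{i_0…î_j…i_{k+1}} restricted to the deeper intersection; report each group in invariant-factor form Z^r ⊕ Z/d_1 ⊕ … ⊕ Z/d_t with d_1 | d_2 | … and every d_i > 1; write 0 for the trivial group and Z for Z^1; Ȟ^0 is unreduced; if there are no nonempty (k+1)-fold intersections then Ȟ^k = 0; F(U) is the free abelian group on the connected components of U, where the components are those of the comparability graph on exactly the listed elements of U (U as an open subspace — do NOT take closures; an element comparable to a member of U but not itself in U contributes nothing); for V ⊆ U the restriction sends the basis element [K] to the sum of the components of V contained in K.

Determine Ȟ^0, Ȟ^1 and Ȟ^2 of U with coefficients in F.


nerve simplices:
  U12={q5} U14={q3,q7} U15={q6} U16={q2} U23={q1} U34={q10} U56={q4}
components per intersection:
  U1: {q2} {q3,q7} {q5} {q6}
  U2: {q1} {q5}
  U3: {q1} {q9,q10}
  U4: {q3,q7} {q10}
  U5: {q4,q8} {q6}
  U6: {q2} {q4}
  U12: {q5}
  U14: {q3,q7}
  U15: {q6}
  U16: {q2}
  U23: {q1}
  U34: {q10}
  U56: {q4}
C dims 14,7; δ0: rk 7, SNF 1^7
degree 0: 14−7−0 = 7 → Ȟ^0 ≅ Z^7
degree 1: 7−0−7 = 0 → Ȟ^1 ≅ 0
degree 2: 0−0−0 = 0 → Ȟ^2 ≅ 0

Ȟ^0(U;F) ≅ Z^7, Ȟ^1(U;F) ≅ 0, Ȟ^2(U;F) ≅ 0


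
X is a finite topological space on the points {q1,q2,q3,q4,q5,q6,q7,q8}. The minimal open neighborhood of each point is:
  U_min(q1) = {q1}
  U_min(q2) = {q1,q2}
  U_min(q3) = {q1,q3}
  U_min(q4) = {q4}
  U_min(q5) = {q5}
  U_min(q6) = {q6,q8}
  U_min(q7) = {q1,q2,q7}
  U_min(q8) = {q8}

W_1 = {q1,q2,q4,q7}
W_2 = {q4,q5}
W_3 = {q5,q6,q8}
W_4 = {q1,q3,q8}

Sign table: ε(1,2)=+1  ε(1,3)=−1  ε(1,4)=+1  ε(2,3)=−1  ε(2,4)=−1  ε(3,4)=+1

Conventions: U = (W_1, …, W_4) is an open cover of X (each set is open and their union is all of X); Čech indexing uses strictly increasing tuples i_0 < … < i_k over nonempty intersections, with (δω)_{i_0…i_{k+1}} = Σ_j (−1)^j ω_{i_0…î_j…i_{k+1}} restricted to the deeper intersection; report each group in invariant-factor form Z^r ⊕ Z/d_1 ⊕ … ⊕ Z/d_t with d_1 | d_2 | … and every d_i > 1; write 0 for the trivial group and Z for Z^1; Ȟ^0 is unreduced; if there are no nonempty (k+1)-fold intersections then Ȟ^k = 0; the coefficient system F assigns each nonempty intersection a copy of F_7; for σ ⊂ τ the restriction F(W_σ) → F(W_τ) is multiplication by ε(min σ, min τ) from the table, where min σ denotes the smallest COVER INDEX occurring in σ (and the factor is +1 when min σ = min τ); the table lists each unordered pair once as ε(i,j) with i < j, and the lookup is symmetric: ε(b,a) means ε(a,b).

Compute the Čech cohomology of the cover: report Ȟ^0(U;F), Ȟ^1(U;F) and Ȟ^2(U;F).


intersection data:
  W12={q4} W14={q1} W23={q5} W34={q8}
C dims 4,4; δ0: rk_F7 4
Ȟ^0 = (4 − 4) − 0 = 0, so Ȟ^0 ≅ 0
Ȟ^1 = (4 − 0) − 4 = 0, so Ȟ^1 ≅ 0
Ȟ^2 = (0 − 0) − 0 = 0, so Ȟ^2 ≅ 0

Ȟ^0 ≅ 0,  Ȟ^1 ≅ 0,  Ȟ^2 ≅ 0


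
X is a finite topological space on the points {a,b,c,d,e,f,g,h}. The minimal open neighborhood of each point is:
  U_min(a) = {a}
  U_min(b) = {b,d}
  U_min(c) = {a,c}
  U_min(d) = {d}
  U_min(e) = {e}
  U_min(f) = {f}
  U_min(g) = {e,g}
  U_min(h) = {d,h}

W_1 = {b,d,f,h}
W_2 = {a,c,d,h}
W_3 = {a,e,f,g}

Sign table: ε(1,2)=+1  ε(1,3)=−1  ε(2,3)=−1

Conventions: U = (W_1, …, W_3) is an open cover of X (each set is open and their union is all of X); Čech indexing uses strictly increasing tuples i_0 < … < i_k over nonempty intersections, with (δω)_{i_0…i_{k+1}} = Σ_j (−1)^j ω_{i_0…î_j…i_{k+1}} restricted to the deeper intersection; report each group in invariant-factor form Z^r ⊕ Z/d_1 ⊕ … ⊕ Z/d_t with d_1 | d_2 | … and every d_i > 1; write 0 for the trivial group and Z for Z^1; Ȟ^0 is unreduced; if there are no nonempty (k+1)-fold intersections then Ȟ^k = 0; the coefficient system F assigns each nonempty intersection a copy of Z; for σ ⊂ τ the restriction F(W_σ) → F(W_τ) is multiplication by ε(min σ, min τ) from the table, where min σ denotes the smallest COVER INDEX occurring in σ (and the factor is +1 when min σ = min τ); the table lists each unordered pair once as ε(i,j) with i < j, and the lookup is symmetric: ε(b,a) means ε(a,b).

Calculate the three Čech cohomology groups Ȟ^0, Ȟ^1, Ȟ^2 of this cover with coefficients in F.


Ȟ^0 = Z, Ȟ^1 = Z, Ȟ^2 = 0

nerve simplices:
  W12={d,h} W13={f} W23={a}
C dims 3,3; δ0: rk 2, SNF 1^2
degree 0: 3−2−0 = 1 → Ȟ^0 ≅ Z
degree 1: 3−0−2 = 1 → Ȟ^1 ≅ Z
degree 2: 0−0−0 = 0 → Ȟ^2 ≅ 0


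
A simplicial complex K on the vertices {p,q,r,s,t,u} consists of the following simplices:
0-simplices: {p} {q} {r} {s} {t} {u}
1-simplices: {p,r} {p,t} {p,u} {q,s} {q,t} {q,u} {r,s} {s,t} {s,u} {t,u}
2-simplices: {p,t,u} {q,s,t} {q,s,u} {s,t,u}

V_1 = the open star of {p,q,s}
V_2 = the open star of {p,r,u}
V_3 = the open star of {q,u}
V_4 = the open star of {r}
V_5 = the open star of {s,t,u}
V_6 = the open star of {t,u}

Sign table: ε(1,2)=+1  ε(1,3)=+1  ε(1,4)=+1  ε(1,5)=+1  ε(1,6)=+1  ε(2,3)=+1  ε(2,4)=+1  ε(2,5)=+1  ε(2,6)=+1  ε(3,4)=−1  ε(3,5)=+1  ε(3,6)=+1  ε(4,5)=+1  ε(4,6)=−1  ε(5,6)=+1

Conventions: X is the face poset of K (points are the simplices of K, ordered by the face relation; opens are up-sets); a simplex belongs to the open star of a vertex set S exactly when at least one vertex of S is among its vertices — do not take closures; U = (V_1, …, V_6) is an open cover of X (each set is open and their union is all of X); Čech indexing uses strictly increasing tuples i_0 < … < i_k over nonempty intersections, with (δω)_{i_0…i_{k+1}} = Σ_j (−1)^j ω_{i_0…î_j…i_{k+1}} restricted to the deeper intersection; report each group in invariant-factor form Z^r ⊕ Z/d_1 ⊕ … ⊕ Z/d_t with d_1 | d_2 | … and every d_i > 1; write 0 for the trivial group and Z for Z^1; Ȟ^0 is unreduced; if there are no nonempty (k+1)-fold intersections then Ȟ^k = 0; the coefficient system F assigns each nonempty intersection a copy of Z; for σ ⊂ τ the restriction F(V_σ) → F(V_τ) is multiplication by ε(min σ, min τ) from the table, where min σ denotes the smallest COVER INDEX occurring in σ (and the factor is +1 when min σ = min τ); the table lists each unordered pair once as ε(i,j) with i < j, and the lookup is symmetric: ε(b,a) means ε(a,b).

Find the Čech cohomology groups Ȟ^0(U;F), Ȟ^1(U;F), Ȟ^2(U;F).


nonempty overlaps:
  V1={{p},{q},{s},{p,r},{p,t},{p,u},{q,s},{q,t},{q,u},{r,s},{s,t},{s,u},{p,t,u},{q,s,t},{q,s,u},{s,t,u}} V2={{p},{r},{u},{p,r},{p,t},{p,u},{q,u},{r,s},{s,u},{t,u},{p,t,u},{q,s,u},{s,t,u}} V3={{q},{u},{p,u},{q,s},{q,t},{q,u},{s,u},{t,u},{p,t,u},{q,s,t},{q,s,u},{s,t,u}} V4={{r},{p,r},{r,s}} V5={{s},{t},{u},{p,t},{p,u},{q,s},{q,t},{q,u},{r,s},{s,t},{s,u},{t,u},{p,t,u},{q,s,t},{q,s,u},{s,t,u}} V6={{t},{u},{p,t},{p,u},{q,t},{q,u},{s,t},{s,u},{t,u},{p,t,u},{q,s,t},{q,s,u},{s,t,u}}
  V12={{p},{p,r},{p,t},{p,u},{q,u},{r,s},{s,u},{p,t,u},{q,s,u},{s,t,u}} V13={{q},{p,u},{q,s},{q,t},{q,u},{s,u},{p,t,u},{q,s,t},{q,s,u},{s,t,u}} V14={{p,r},{r,s}} V15={{s},{p,t},{p,u},{q,s},{q,t},{q,u},{r,s},{s,t},{s,u},{p,t,u},{q,s,t},{q,s,u},{s,t,u}} V16={{p,t},{p,u},{q,t},{q,u},{s,t},{s,u},{p,t,u},{q,s,t},{q,s,u},{s,t,u}} V23={{u},{p,u},{q,u},{s,u},{t,u},{p,t,u},{q,s,u},{s,t,u}} V24={{r},{p,r},{r,s}} V25={{u},{p,t},{p,u},{q,u},{r,s},{s,u},{t,u},{p,t,u},{q,s,u},{s,t,u}} V26={{u},{p,t},{p,u},{q,u},{s,u},{t,u},{p,t,u},{q,s,u},{s,t,u}} V35={{u},{p,u},{q,s},{q,t},{q,u},{s,u},{t,u},{p,t,u},{q,s,t},{q,s,u},{s,t,u}} V36={{u},{p,u},{q,t},{q,u},{s,u},{t,u},{p,t,u},{q,s,t},{q,s,u},{s,t,u}} V45={{r,s}} V56={{t},{u},{p,t},{p,u},{q,t},{q,u},{s,t},{s,u},{t,u},{p,t,u},{q,s,t},{q,s,u},{s,t,u}}
  V123={{p,u},{q,u},{s,u},{p,t,u},{q,s,u},{s,t,u}} V124={{p,r},{r,s}} V125={{p,t},{p,u},{q,u},{r,s},{s,u},{p,t,u},{q,s,u},{s,t,u}} V126={{p,t},{p,u},{q,u},{s,u},{p,t,u},{q,s,u},{s,t,u}} V135={{p,u},{q,s},{q,t},{q,u},{s,u},{p,t,u},{q,s,t},{q,s,u},{s,t,u}} V136={{p,u},{q,t},{q,u},{s,u},{p,t,u},{q,s,t},{q,s,u},{s,t,u}} V145={{r,s}} V156={{p,t},{p,u},{q,t},{q,u},{s,t},{s,u},{p,t,u},{q,s,t},{q,s,u},{s,t,u}} V235={{u},{p,u},{q,u},{s,u},{t,u},{p,t,u},{q,s,u},{s,t,u}} V236={{u},{p,u},{q,u},{s,u},{t,u},{p,t,u},{q,s,u},{s,t,u}} V245={{r,s}} V256={{u},{p,t},{p,u},{q,u},{s,u},{t,u},{p,t,u},{q,s,u},{s,t,u}} V356={{u},{p,u},{q,t},{q,u},{s,u},{t,u},{p,t,u},{q,s,t},{q,s,u},{s,t,u}}
  V1235={{p,u},{q,u},{s,u},{p,t,u},{q,s,u},{s,t,u}} V1236={{p,u},{q,u},{s,u},{p,t,u},{q,s,u},{s,t,u}} V1245={{r,s}} V1256={{p,t},{p,u},{q,u},{s,u},{p,t,u},{q,s,u},{s,t,u}} V1356={{p,u},{q,t},{q,u},{s,u},{p,t,u},{q,s,t},{q,s,u},{s,t,u}} V2356={{u},{p,u},{q,u},{s,u},{t,u},{p,t,u},{q,s,u},{s,t,u}}
  V12356={{p,u},{q,u},{s,u},{p,t,u},{q,s,u},{s,t,u}}
C dims 6,13,13,6; δ0: rk 5, SNF 1^5; δ1: rk 8, SNF 1^8; δ2: rk 5, SNF 1^5
degree 0: 6−5−0 = 1 → Ȟ^0 ≅ Z
degree 1: 13−8−5 = 0 → Ȟ^1 ≅ 0
degree 2: 13−5−8 = 0 → Ȟ^2 ≅ 0

Ȟ^0 = Z, Ȟ^1 = 0 and Ȟ^2 = 0


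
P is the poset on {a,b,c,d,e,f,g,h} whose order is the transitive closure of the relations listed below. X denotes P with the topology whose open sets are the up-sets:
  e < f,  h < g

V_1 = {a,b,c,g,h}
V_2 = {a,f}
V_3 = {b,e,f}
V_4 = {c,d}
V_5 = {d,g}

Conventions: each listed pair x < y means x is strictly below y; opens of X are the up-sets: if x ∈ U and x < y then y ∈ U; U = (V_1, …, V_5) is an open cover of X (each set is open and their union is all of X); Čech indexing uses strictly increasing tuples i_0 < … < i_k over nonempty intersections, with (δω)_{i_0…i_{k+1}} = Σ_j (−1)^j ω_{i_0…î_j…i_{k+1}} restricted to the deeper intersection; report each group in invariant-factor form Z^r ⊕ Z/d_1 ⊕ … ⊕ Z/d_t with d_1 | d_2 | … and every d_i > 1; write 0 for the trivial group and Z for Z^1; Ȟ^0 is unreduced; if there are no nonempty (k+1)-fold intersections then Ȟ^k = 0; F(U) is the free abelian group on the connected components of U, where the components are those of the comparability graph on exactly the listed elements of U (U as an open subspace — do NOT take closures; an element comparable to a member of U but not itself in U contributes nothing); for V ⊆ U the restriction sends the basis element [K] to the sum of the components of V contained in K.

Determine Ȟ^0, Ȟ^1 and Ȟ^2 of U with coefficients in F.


Ȟ^0 = Z^6, Ȟ^1 = 0 and Ȟ^2 = 0

cover nerve:
  V12={a} V13={b} V14={c} V15={g} V23={f} V45={d}
components per intersection:
  V1: {a} {b} {c} {g,h}
  V2: {a} {f}
  V3: {b} {e,f}
  V4: {c} {d}
  V5: {d} {g}
  V12: {a}
  V13: {b}
  V14: {c}
  V15: {g}
  V23: {f}
  V45: {d}
C dims 12,6; δ0: rk 6, SNF 1^6
Ȟ^0: (12−6)−0=6 ⇒ Z^6
Ȟ^1: (6−0)−6=0 ⇒ 0
Ȟ^2: (0−0)−0=0 ⇒ 0


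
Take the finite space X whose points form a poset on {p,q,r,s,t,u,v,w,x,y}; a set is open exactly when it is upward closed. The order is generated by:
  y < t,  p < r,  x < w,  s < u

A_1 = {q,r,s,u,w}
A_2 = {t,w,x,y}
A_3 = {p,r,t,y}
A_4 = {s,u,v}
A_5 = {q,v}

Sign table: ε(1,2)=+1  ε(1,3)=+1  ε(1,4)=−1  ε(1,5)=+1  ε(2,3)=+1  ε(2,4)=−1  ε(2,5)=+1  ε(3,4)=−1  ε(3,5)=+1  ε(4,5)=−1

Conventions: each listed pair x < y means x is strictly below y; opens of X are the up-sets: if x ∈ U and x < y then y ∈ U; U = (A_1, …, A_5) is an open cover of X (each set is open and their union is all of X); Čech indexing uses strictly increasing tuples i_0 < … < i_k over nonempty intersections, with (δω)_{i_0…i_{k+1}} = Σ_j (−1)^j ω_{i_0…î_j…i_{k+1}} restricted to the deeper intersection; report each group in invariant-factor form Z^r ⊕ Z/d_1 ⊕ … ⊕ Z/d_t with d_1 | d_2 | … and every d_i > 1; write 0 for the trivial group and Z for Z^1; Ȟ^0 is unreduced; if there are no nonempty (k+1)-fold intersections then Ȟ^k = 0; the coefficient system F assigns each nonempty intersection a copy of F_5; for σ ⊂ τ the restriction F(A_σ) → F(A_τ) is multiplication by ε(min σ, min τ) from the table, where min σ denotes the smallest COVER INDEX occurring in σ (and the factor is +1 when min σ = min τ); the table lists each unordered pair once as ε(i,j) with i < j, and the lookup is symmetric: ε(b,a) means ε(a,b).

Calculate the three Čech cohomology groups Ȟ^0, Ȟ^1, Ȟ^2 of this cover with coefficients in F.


Ȟ^0 = Z/5; Ȟ^1 = Z/5 ⊕ Z/5; Ȟ^2 = 0

nonempty overlaps:
  A12={w} A13={r} A14={s,u} A15={q} A23={t,y} A45={v}
C dims 5,6; δ0: rk_F5 4
degree 0: 5−4−0 = 1 → Ȟ^0 ≅ Z/5
degree 1: 6−0−4 = 2 → Ȟ^1 ≅ Z/5 ⊕ Z/5
degree 2: 0−0−0 = 0 → Ȟ^2 ≅ 0


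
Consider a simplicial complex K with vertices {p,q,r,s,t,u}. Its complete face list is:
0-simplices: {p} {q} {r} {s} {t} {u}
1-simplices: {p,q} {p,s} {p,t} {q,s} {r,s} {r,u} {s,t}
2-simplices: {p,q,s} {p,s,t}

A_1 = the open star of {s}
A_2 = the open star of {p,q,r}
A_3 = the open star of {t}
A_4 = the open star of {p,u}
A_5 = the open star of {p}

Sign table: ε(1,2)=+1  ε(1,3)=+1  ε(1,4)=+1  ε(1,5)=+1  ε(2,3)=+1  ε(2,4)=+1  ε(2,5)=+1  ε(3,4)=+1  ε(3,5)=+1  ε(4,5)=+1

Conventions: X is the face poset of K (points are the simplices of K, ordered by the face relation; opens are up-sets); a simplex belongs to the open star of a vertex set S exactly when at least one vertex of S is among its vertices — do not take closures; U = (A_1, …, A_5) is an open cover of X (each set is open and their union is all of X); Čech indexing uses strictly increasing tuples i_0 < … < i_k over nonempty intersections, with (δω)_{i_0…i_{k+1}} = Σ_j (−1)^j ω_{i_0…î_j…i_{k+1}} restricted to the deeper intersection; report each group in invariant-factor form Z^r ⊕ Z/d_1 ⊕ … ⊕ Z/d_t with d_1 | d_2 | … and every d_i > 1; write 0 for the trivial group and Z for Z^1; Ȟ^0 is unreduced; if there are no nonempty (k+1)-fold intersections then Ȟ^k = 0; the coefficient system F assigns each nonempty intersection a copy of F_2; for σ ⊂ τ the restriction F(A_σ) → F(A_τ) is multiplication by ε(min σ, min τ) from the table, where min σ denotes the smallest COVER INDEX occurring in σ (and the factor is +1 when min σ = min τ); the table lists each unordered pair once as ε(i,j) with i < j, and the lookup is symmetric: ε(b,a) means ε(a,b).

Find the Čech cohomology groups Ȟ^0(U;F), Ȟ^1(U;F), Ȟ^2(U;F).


Ȟ^0(U;F) ≅ Z/2,  Ȟ^1(U;F) ≅ 0,  Ȟ^2(U;F) ≅ 0

nonempty overlaps:
  A1={{s},{p,s},{q,s},{r,s},{s,t},{p,q,s},{p,s,t}} A2={{p},{q},{r},{p,q},{p,s},{p,t},{q,s},{r,s},{r,u},{p,q,s},{p,s,t}} A3={{t},{p,t},{s,t},{p,s,t}} A4={{p},{u},{p,q},{p,s},{p,t},{r,u},{p,q,s},{p,s,t}} A5={{p},{p,q},{p,s},{p,t},{p,q,s},{p,s,t}}
  A12={{p,s},{q,s},{r,s},{p,q,s},{p,s,t}} A13={{s,t},{p,s,t}} A14={{p,s},{p,q,s},{p,s,t}} A15={{p,s},{p,q,s},{p,s,t}} A23={{p,t},{p,s,t}} A24={{p},{p,q},{p,s},{p,t},{r,u},{p,q,s},{p,s,t}} A25={{p},{p,q},{p,s},{p,t},{p,q,s},{p,s,t}} A34={{p,t},{p,s,t}} A35={{p,t},{p,s,t}} A45={{p},{p,q},{p,s},{p,t},{p,q,s},{p,s,t}}
  A123={{p,s,t}} A124={{p,s},{p,q,s},{p,s,t}} A125={{p,s},{p,q,s},{p,s,t}} A134={{p,s,t}} A135={{p,s,t}} A145={{p,s},{p,q,s},{p,s,t}} A234={{p,t},{p,s,t}} A235={{p,t},{p,s,t}} A245={{p},{p,q},{p,s},{p,t},{p,q,s},{p,s,t}} A345={{p,t},{p,s,t}}
  A1234={{p,s,t}} A1235={{p,s,t}} A1245={{p,s},{p,q,s},{p,s,t}} A1345={{p,s,t}} A2345={{p,t},{p,s,t}}
  A12345={{p,s,t}}
C dims 5,10,10,5; δ0: rk_F2 4; δ1: rk_F2 6; δ2: rk_F2 4
degree 0: 5−4−0 = 1 → Ȟ^0 ≅ Z/2
degree 1: 10−6−4 = 0 → Ȟ^1 ≅ 0
degree 2: 10−4−6 = 0 → Ȟ^2 ≅ 0


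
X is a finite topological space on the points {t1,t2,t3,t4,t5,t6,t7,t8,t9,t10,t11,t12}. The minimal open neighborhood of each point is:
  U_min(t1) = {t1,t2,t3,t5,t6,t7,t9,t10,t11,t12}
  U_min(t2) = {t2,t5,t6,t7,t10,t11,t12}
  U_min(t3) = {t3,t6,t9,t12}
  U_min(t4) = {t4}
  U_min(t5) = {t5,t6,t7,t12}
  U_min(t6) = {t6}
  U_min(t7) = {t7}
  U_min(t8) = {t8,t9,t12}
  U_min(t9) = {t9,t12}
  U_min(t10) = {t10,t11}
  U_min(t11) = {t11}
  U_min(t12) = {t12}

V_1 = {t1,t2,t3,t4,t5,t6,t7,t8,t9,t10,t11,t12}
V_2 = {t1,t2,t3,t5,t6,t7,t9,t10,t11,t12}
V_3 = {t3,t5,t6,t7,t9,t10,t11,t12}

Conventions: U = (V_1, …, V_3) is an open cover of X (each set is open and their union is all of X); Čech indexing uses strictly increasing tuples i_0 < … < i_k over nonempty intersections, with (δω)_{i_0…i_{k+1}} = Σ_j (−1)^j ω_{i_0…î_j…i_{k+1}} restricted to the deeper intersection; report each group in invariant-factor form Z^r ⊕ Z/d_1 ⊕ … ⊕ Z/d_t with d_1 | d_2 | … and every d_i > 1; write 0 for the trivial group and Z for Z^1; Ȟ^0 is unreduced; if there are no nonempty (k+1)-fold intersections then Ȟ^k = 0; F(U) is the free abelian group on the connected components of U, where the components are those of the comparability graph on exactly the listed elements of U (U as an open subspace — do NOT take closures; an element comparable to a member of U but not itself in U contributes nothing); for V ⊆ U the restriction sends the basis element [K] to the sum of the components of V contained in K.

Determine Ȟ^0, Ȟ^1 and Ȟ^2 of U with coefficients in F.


Ȟ^0 ≅ Z^2, Ȟ^1 ≅ 0 and Ȟ^2 ≅ 0

nerve simplices:
  V12={t1,t2,t3,t5,t6,t7,t9,t10,t11,t12} V13={t3,t5,t6,t7,t9,t10,t11,t12} V23={t3,t5,t6,t7,t9,t10,t11,t12}
  V123={t3,t5,t6,t7,t9,t10,t11,t12}
components per intersection:
  V1: {t1,t2,t3,t5,t6,t7,t8,t9,t10,t11,t12} {t4}
  V2: {t1,t2,t3,t5,t6,t7,t9,t10,t11,t12}
  V3: {t3,t5,t6,t7,t9,t12} {t10,t11}
  V12: {t1,t2,t3,t5,t6,t7,t9,t10,t11,t12}
  V13: {t3,t5,t6,t7,t9,t12} {t10,t11}
  V23: {t3,t5,t6,t7,t9,t12} {t10,t11}
  V123: {t3,t5,t6,t7,t9,t12} {t10,t11}
C dims 5,5,2; δ0: rk 3, SNF 1^3; δ1: rk 2, SNF 1^2
degree 0: 5−3−0 = 2 → Ȟ^0 ≅ Z^2
degree 1: 5−2−3 = 0 → Ȟ^1 ≅ 0
degree 2: 2−0−2 = 0 → Ȟ^2 ≅ 0


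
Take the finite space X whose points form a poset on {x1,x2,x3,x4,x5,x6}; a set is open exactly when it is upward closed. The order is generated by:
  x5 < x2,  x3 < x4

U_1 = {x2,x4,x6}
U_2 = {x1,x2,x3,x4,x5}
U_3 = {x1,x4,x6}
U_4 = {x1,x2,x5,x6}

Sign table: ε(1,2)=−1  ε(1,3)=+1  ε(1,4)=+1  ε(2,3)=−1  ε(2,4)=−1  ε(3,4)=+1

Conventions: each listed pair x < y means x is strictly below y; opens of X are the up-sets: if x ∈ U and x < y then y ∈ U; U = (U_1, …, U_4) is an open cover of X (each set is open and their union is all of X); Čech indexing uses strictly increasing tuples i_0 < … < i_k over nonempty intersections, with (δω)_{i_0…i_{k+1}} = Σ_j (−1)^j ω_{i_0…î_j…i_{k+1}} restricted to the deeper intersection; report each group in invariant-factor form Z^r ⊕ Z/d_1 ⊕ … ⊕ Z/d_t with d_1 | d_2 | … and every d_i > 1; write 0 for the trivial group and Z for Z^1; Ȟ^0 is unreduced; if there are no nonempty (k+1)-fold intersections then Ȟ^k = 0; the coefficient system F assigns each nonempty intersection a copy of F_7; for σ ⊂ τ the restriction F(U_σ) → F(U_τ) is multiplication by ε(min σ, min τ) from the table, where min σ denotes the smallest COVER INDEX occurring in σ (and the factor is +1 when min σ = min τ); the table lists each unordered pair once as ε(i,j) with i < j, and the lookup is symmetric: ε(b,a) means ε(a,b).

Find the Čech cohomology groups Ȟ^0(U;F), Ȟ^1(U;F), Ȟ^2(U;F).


Ȟ^0 ≅ Z/7, Ȟ^1 ≅ 0, Ȟ^2 ≅ Z/7

intersection data:
  U12={x2,x4} U13={x4,x6} U14={x2,x6} U23={x1,x4} U24={x1,x2,x5} U34={x1,x6}
  U123={x4} U124={x2} U134={x6} U234={x1}
C dims 4,6,4; δ0: rk_F7 3; δ1: rk_F7 3
Ȟ^0 = (4 − 3) − 0 = 1, so Ȟ^0 ≅ Z/7
Ȟ^1 = (6 − 3) − 3 = 0, so Ȟ^1 ≅ 0
Ȟ^2 = (4 − 0) − 3 = 1, so Ȟ^2 ≅ Z/7


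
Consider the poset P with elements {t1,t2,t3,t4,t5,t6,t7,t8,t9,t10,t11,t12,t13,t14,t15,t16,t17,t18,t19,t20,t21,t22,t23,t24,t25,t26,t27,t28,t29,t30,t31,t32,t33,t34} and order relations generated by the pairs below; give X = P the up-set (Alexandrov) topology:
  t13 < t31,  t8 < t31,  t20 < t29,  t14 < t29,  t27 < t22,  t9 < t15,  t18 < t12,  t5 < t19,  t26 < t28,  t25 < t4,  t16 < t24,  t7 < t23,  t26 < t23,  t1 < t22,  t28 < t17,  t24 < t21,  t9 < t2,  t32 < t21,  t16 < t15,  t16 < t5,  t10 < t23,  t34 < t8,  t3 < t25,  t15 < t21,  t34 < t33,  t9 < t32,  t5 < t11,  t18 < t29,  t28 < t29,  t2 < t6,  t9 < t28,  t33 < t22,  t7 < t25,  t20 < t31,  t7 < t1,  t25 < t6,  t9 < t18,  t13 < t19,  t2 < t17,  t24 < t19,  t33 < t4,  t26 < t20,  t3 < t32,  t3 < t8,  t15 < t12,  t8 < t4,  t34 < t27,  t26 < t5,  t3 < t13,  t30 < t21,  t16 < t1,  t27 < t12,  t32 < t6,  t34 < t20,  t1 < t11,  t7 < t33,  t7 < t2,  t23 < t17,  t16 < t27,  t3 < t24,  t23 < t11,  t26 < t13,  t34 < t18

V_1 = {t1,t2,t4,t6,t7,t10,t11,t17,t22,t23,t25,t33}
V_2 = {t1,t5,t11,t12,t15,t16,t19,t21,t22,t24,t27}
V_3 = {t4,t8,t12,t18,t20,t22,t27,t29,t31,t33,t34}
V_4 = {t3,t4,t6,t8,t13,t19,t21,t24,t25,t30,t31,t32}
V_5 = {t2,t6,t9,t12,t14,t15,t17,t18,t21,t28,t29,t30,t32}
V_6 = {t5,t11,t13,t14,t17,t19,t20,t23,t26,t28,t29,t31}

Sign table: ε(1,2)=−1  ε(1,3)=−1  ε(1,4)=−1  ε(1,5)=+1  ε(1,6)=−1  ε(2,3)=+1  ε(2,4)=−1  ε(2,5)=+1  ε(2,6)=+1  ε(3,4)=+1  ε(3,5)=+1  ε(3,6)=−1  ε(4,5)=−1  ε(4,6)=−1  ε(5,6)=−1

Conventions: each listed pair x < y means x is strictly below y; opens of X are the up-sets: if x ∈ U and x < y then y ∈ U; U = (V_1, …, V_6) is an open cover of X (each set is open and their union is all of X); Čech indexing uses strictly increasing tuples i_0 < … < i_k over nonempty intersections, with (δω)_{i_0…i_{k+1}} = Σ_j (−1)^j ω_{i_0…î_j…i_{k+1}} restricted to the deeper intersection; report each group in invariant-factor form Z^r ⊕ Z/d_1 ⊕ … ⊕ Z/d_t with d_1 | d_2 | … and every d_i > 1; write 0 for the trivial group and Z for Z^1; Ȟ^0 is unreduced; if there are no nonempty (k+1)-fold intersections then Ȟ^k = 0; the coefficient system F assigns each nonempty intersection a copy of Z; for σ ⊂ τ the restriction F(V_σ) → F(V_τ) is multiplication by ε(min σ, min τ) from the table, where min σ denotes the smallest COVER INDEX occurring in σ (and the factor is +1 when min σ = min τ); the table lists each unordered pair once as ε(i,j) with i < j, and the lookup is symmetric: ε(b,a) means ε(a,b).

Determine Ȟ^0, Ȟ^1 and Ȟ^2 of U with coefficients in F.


nerve of the cover:
  V12={t1,t11,t22} V13={t4,t22,t33} V14={t4,t6,t25} V15={t2,t6,t17} V16={t11,t17,t23} V23={t12,t22,t27} V24={t19,t21,t24} V25={t12,t15,t21} V26={t5,t11,t19} V34={t4,t8,t31} V35={t12,t18,t29} V36={t20,t29,t31} V45={t6,t21,t30,t32} V46={t13,t19,t31} V56={t14,t17,t28,t29}
  V123={t22} V126={t11} V134={t4} V145={t6} V156={t17} V235={t12} V245={t21} V246={t19} V346={t31} V356={t29}
C dims 6,15,10; δ0: rk 6, SNF 1^5·2; δ1: rk 9, SNF 1^9
Ȟ^0 = (6 − 6) − 0 = 0, so Ȟ^0 ≅ 0
Ȟ^1 = (15 − 9) − 6 = 0 plus torsion [2], so Ȟ^1 ≅ Z/2
Ȟ^2 = (10 − 0) − 9 = 1, so Ȟ^2 ≅ Z

Ȟ^0 = 0,  Ȟ^1 = Z/2,  Ȟ^2 = Z


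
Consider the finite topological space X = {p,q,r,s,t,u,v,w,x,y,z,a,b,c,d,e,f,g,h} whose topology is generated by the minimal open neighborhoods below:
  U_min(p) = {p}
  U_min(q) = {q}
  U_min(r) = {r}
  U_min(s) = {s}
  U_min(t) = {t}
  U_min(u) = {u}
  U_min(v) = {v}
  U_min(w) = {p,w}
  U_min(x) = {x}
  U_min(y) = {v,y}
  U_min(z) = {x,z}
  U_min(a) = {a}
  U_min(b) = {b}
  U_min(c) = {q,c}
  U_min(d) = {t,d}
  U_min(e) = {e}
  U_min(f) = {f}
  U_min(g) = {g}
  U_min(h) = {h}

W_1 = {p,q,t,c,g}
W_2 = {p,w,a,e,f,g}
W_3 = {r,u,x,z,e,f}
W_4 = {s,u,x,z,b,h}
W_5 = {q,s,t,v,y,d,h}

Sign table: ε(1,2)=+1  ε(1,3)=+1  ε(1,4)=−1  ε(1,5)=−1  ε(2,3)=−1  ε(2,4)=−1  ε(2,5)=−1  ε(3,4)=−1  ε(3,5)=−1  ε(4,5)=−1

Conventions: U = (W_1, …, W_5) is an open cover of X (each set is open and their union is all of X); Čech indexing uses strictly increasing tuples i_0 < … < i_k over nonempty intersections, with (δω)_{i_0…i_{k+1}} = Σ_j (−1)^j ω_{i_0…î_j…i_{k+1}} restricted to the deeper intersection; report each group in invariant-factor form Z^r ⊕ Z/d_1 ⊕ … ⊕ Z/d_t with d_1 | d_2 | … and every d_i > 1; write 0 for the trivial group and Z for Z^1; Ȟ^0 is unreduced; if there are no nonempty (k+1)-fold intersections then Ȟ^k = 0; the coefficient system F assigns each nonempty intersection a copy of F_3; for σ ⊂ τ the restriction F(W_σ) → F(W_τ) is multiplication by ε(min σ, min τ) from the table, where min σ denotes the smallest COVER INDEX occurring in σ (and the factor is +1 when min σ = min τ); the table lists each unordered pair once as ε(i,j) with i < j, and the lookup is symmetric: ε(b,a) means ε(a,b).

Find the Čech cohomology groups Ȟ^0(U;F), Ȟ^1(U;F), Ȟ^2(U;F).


nerve of the cover:
  W12={p,g} W15={q,t} W23={e,f} W34={u,x,z} W45={s,h}
C dims 5,5; δ0: rk_F3 4
Ȟ^0 = (5 − 4) − 0 = 1, so Ȟ^0 ≅ Z/3
Ȟ^1 = (5 − 0) − 4 = 1, so Ȟ^1 ≅ Z/3
Ȟ^2 = (0 − 0) − 0 = 0, so Ȟ^2 ≅ 0

Ȟ^0 = Z/3, Ȟ^1 = Z/3 and Ȟ^2 = 0


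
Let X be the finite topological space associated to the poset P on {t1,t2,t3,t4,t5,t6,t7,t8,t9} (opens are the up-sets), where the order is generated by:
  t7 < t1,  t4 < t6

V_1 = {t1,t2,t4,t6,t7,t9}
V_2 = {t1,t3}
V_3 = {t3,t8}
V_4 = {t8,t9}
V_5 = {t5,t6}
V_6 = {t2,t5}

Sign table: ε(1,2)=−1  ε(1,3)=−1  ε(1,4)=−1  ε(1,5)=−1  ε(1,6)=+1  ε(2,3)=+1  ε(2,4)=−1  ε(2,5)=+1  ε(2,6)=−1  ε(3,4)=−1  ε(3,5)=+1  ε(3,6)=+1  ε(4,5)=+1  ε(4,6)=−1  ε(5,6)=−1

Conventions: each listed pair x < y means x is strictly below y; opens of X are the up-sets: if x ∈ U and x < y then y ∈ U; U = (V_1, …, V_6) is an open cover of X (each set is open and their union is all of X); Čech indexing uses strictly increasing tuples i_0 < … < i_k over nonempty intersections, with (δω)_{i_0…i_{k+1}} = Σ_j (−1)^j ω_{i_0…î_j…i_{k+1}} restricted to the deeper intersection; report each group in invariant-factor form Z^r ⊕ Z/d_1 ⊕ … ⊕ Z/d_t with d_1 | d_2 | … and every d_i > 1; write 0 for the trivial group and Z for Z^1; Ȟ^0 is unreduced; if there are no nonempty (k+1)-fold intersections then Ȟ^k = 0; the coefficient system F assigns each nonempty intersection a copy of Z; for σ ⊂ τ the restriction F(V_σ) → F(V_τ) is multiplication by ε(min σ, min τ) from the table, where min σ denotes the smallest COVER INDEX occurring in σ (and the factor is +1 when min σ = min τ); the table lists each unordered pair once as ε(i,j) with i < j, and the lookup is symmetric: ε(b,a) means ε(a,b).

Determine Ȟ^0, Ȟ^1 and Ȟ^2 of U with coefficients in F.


Ȟ^0 ≅ 0, Ȟ^1 ≅ Z ⊕ Z/2 and Ȟ^2 ≅ 0

cover nerve:
  V12={t1} V14={t9} V15={t6} V16={t2} V23={t3} V34={t8} V56={t5}
C dims 6,7; δ0: rk 6, SNF 1^5·2
Ȟ^0: (6−6)−0=0 ⇒ 0
Ȟ^1: (7−0)−6=1 plus torsion [2] ⇒ Z ⊕ Z/2
Ȟ^2: (0−0)−0=0 ⇒ 0


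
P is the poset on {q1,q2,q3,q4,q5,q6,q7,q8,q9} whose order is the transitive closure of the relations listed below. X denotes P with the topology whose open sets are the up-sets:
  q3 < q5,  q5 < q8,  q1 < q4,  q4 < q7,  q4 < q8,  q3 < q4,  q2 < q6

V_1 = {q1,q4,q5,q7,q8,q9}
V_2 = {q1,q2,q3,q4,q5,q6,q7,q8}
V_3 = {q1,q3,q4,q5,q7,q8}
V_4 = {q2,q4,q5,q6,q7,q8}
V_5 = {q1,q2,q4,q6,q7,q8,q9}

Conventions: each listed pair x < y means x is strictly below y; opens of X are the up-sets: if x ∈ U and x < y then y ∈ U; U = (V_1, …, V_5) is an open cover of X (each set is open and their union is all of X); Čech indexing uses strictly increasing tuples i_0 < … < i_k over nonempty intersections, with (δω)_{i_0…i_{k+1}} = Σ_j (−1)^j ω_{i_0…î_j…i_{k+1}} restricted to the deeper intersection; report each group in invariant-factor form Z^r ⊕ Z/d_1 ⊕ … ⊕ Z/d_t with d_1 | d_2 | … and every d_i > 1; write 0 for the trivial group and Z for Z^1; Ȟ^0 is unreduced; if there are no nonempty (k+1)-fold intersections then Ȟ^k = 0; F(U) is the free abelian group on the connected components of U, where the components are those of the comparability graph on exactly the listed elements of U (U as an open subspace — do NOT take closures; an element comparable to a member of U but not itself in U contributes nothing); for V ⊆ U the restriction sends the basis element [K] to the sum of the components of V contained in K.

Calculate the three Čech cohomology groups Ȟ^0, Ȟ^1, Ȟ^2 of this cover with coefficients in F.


intersection data:
  V12={q1,q4,q5,q7,q8} V13={q1,q4,q5,q7,q8} V14={q4,q5,q7,q8} V15={q1,q4,q7,q8,q9} V23={q1,q3,q4,q5,q7,q8} V24={q2,q4,q5,q6,q7,q8} V25={q1,q2,q4,q6,q7,q8} V34={q4,q5,q7,q8} V35={q1,q4,q7,q8} V45={q2,q4,q6,q7,q8}
  V123={q1,q4,q5,q7,q8} V124={q4,q5,q7,q8} V125={q1,q4,q7,q8} V134={q4,q5,q7,q8} V135={q1,q4,q7,q8} V145={q4,q7,q8} V234={q4,q5,q7,q8} V235={q1,q4,q7,q8} V245={q2,q4,q6,q7,q8} V345={q4,q7,q8}
  V1234={q4,q5,q7,q8} V1235={q1,q4,q7,q8} V1245={q4,q7,q8} V1345={q4,q7,q8} V2345={q4,q7,q8}
  V12345={q4,q7,q8}
components per intersection:
  V1: {q1,q4,q5,q7,q8} {q9}
  V2: {q1,q3,q4,q5,q7,q8} {q2,q6}
  V3: {q1,q3,q4,q5,q7,q8}
  V4: {q2,q6} {q4,q5,q7,q8}
  V5: {q1,q4,q7,q8} {q2,q6} {q9}
  V12: {q1,q4,q5,q7,q8}
  V13: {q1,q4,q5,q7,q8}
  V14: {q4,q5,q7,q8}
  V15: {q1,q4,q7,q8} {q9}
  V23: {q1,q3,q4,q5,q7,q8}
  V24: {q2,q6} {q4,q5,q7,q8}
  V25: {q1,q4,q7,q8} {q2,q6}
  V34: {q4,q5,q7,q8}
  V35: {q1,q4,q7,q8}
  V45: {q2,q6} {q4,q7,q8}
  V123: {q1,q4,q5,q7,q8}
  V124: {q4,q5,q7,q8}
  V125: {q1,q4,q7,q8}
  V134: {q4,q5,q7,q8}
  V135: {q1,q4,q7,q8}
  V145: {q4,q7,q8}
  V234: {q4,q5,q7,q8}
  V235: {q1,q4,q7,q8}
  V245: {q2,q6} {q4,q7,q8}
  V345: {q4,q7,q8}
  V1234: {q4,q5,q7,q8}
  V1235: {q1,q4,q7,q8}
  V1245: {q4,q7,q8}
  V1345: {q4,q7,q8}
  V2345: {q4,q7,q8}
  V12345: {q4,q7,q8}
C dims 10,14,11,5; δ0: rk 7, SNF 1^7; δ1: rk 7, SNF 1^7; δ2: rk 4, SNF 1^4
Ȟ^0 = (10 − 7) − 0 = 3, so Ȟ^0 ≅ Z^3
Ȟ^1 = (14 − 7) − 7 = 0, so Ȟ^1 ≅ 0
Ȟ^2 = (11 − 4) − 7 = 0, so Ȟ^2 ≅ 0

Ȟ^0 = Z^3, Ȟ^1 = 0, Ȟ^2 = 0


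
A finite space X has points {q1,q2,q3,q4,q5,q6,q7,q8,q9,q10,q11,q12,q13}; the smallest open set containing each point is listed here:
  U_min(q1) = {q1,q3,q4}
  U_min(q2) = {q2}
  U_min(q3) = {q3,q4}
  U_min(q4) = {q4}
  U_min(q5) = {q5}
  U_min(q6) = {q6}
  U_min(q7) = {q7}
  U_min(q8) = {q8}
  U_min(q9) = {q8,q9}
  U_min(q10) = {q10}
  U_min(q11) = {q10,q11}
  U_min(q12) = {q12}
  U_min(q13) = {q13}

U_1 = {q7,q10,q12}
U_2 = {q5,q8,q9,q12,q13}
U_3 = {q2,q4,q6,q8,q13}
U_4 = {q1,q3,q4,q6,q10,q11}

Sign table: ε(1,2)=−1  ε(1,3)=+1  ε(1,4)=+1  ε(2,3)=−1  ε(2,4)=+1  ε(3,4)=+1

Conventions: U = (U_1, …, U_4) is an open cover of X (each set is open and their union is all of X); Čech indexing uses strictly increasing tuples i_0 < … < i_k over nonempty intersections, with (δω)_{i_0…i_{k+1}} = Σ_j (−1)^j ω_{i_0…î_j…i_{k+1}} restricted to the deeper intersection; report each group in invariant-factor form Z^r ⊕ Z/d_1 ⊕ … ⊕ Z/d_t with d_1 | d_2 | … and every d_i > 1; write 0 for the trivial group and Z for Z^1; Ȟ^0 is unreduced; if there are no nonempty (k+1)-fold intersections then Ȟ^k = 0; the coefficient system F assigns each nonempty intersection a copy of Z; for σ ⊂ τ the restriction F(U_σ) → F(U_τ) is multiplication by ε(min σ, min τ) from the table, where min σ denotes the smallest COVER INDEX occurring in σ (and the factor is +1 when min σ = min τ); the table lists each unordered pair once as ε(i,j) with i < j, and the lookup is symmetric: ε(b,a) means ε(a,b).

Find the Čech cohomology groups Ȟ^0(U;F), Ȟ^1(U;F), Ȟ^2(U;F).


intersection data:
  U12={q12} U14={q10} U23={q8,q13} U34={q4,q6}
C dims 4,4; δ0: rk 3, SNF 1^3
Ȟ^0 = (4 − 3) − 0 = 1, so Ȟ^0 ≅ Z
Ȟ^1 = (4 − 0) − 3 = 1, so Ȟ^1 ≅ Z
Ȟ^2 = (0 − 0) − 0 = 0, so Ȟ^2 ≅ 0

Ȟ^0 = Z,  Ȟ^1 = Z,  Ȟ^2 = 0


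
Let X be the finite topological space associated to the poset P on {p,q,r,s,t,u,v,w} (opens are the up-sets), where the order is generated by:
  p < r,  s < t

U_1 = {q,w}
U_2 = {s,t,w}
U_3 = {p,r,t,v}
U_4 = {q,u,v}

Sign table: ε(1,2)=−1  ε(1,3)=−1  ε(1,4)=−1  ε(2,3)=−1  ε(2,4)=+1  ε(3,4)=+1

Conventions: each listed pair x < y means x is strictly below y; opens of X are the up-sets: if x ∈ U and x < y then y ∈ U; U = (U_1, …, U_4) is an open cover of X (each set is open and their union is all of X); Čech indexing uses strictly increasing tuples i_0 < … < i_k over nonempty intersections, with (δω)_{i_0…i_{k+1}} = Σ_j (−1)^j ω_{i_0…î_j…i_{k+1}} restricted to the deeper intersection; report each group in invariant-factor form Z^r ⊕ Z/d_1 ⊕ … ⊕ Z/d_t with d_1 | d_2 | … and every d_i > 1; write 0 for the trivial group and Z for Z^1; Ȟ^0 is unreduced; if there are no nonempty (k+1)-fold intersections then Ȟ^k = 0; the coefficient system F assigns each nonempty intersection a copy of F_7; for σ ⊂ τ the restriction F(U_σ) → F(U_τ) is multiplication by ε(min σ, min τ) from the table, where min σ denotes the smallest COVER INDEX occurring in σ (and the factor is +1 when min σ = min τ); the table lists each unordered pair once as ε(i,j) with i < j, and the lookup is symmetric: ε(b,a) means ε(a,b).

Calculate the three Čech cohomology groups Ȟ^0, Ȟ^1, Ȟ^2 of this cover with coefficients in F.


nonempty overlaps:
  U12={w} U14={q} U23={t} U34={v}
C dims 4,4; δ0: rk_F7 4
degree 0: 4−4−0 = 0 → Ȟ^0 ≅ 0
degree 1: 4−0−4 = 0 → Ȟ^1 ≅ 0
degree 2: 0−0−0 = 0 → Ȟ^2 ≅ 0

Ȟ^0 = 0; Ȟ^1 = 0; Ȟ^2 = 0
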